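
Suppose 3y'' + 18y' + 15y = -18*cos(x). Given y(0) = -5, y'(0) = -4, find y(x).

y = -13*exp(-x)/2 - 9*sin(x)/13 - 6*cos(x)/13 + 51*exp(-5*x)/26

Divide through by 3: y'' + 6y' + 5y = -6*cos(x).
Characteristic equation r² + 6r + 5 = 0 factors as (r + 1)(r + 5) = 0, so r = -1, -5.
Hence y_h = C1*exp(-x) + C2*exp(-5*x).
Try y_p = A*cos(x) + B*sin(x). Substituting and equating the coefficients of cos(x) and sin(x) gives A = -6/13, B = -9/13, so y_p = -9*sin(x)/13 - 6*cos(x)/13.
General solution: y = -9*sin(x)/13 - 6*cos(x)/13 + C1*exp(-x) + C2*exp(-5*x).
Apply the initial conditions: y(0) = -6/13 + C1 + C2 = -5 and y'(0) = -9/13 - C1 - 5*C2 = -4. Solving gives C1 = -13/2, C2 = 51/26.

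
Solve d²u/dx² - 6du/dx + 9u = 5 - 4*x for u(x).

Characteristic equation r² - 6r + 9 = 0 has discriminant (-6)² - 4·(9) = 0, so r = 3 is a repeated root.
Hence u_h = (C1 + C2*x)*exp(3*x).
For the particular solution try u_p = A0 + A1*x. Substituting and matching coefficients of each power of x gives A0 = 7/27, A1 = -4/9, so u_p = 7/27 - 4*x/9.

u = 7/27 - 4*x/9 + C1*exp(3*x) + C2*x*exp(3*x)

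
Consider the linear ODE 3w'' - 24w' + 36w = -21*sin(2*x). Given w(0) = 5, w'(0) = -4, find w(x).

w = -287*exp(6*x)/80 - 7*cos(2*x)/20 - 7*sin(2*x)/40 + 143*exp(2*x)/16

Divide through by 3: w'' - 8w' + 12w = -7*sin(2*x).
Characteristic equation r² - 8r + 12 = 0 factors as (r - 2)(r - 6) = 0, so r = 2, 6.
Hence w_h = C1*exp(2*x) + C2*exp(6*x).
Try w_p = A*cos(2*x) + B*sin(2*x). Substituting and equating the coefficients of cos(2x) and sin(2x) gives A = -7/20, B = -7/40, so w_p = -7*cos(2*x)/20 - 7*sin(2*x)/40.
General solution: w = -7*cos(2*x)/20 - 7*sin(2*x)/40 + C1*exp(2*x) + C2*exp(6*x).
Apply the initial conditions: w(0) = -7/20 + C1 + C2 = 5 and w'(0) = -7/20 + 2*C1 + 6*C2 = -4. Solving gives C1 = 143/16, C2 = -287/80.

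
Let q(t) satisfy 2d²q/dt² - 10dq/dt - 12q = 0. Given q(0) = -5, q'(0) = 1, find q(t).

Divide through by 2: q'' - 5q' - 6q = 0.
Characteristic equation r² - 5r - 6 = 0 factors as (r - 6)(r + 1) = 0, so r = 6, -1.
Hence q_h = C1*exp(6*t) + C2*exp(-t).
Apply the initial conditions: q(0) = C1 + C2 = -5 and q'(0) = -C2 + 6*C1 = 1. Solving gives C1 = -4/7, C2 = -31/7.

q = -31*exp(-t)/7 - 4*exp(6*t)/7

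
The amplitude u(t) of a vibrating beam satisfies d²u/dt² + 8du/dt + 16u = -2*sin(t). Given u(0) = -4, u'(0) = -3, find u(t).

Characteristic equation r² + 8r + 16 = 0 has discriminant (8)² - 4·(16) = 0, so r = -4 is a repeated root.
Hence u_h = (C1 + C2*t)*exp(-4*t).
Try u_p = A*cos(t) + B*sin(t). Substituting and equating the coefficients of cos(t) and sin(t) gives A = 16/289, B = -30/289, so u_p = -30*sin(t)/289 + 16*cos(t)/289.
General solution: u = -30*sin(t)/289 + 16*cos(t)/289 + C1*exp(-4*t) + C2*t*exp(-4*t).
Apply the initial conditions: u(0) = 16/289 + C1 = -4 and u'(0) = -30/289 + C2 - 4*C1 = -3. Solving gives C1 = -1172/289, C2 = -325/17.

u = -1172*exp(-4*t)/289 - 30*sin(t)/289 + 16*cos(t)/289 - 325*t*exp(-4*t)/17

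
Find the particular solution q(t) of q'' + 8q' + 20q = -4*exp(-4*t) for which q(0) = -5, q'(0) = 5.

Characteristic equation r² + 8r + 20 = 0 has discriminant (8)² - 4·(20) = -16 < 0, so r = -4 ± 2i.
Hence q_h = C1*cos(2*t)*exp(-4*t) + C2*exp(-4*t)*sin(2*t).
Try q_p = A*exp(-4*t). Substituting into the equation and dividing by exp(-4*t) gives A = -1, so q_p = -exp(-4*t).
General solution: q = -exp(-4*t) + C1*cos(2*t)*exp(-4*t) + C2*exp(-4*t)*sin(2*t).
Apply the initial conditions: q(0) = -1 + C1 = -5 and q'(0) = 4 - 4*C1 + 2*C2 = 5. Solving gives C1 = -4, C2 = -15/2.

q = -exp(-4*t) - 4*cos(2*t)*exp(-4*t) - 15*exp(-4*t)*sin(2*t)/2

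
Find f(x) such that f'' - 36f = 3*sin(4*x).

Characteristic equation r² - 36 = 0 factors as (r + 6)(r - 6) = 0, so r = -6, 6.
Hence f_h = C1*exp(-6*x) + C2*exp(6*x).
Try f_p = A*cos(4*x) + B*sin(4*x). Substituting and equating the coefficients of cos(4x) and sin(4x) gives A = 0, B = -3/52, so f_p = -3*sin(4*x)/52.

f = -3*sin(4*x)/52 + C1*exp(-6*x) + C2*exp(6*x)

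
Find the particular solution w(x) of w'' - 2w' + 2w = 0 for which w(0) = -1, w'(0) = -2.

w = -cos(x)*exp(x) - exp(x)*sin(x)

Characteristic equation r² - 2r + 2 = 0 has discriminant (-2)² - 4·(2) = -4 < 0, so r = 1 ± i.
Hence w_h = C1*cos(x)*exp(x) + C2*exp(x)*sin(x).
Apply the initial conditions: w(0) = C1 = -1 and w'(0) = C1 + C2 = -2. Solving gives C1 = -1, C2 = -1.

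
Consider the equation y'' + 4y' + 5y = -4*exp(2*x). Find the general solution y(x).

y = -4*exp(2*x)/17 + C1*cos(x)*exp(-2*x) + C2*exp(-2*x)*sin(x)

Characteristic equation r² + 4r + 5 = 0 has discriminant (4)² - 4·(5) = -4 < 0, so r = -2 ± i.
Hence y_h = C1*cos(x)*exp(-2*x) + C2*exp(-2*x)*sin(x).
Try y_p = A*exp(2*x). Substituting into the equation and dividing by exp(2*x) gives A = -4/17, so y_p = -4*exp(2*x)/17.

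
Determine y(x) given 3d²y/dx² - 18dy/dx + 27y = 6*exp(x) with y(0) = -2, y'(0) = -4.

Divide through by 3: y'' - 6y' + 9y = 2*exp(x).
Characteristic equation r² - 6r + 9 = 0 has discriminant (-6)² - 4·(9) = 0, so r = 3 is a repeated root.
Hence y_h = (C1 + C2*x)*exp(3*x).
Try y_p = A*exp(x). Substituting into the equation and dividing by exp(x) gives A = 1/2, so y_p = exp(x)/2.
General solution: y = exp(x)/2 + C1*exp(3*x) + C2*x*exp(3*x).
Apply the initial conditions: y(0) = 1/2 + C1 = -2 and y'(0) = 1/2 + C2 + 3*C1 = -4. Solving gives C1 = -5/2, C2 = 3.

y = exp(x)/2 - 5*exp(3*x)/2 + 3*x*exp(3*x)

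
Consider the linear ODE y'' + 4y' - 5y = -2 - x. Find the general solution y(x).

Characteristic equation r² + 4r - 5 = 0 factors as (r - 1)(r + 5) = 0, so r = 1, -5.
Hence y_h = C1*exp(x) + C2*exp(-5*x).
For the particular solution try y_p = A0 + A1*x. Substituting and matching coefficients of each power of x gives A0 = 14/25, A1 = 1/5, so y_p = 14/25 + x/5.

y = 14/25 + x/5 + C1*exp(x) + C2*exp(-5*x)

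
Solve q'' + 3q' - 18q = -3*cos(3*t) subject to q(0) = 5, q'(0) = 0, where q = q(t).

Characteristic equation r² + 3r - 18 = 0 factors as (r - 3)(r + 6) = 0, so r = 3, -6.
Hence q_h = C1*exp(3*t) + C2*exp(-6*t).
Try q_p = A*cos(3*t) + B*sin(3*t). Substituting and equating the coefficients of cos(3t) and sin(3t) gives A = 1/10, B = -1/30, so q_p = -sin(3*t)/30 + cos(3*t)/10.
General solution: q = -sin(3*t)/30 + cos(3*t)/10 + C1*exp(3*t) + C2*exp(-6*t).
Apply the initial conditions: q(0) = 1/10 + C1 + C2 = 5 and q'(0) = -1/10 - 6*C2 + 3*C1 = 0. Solving gives C1 = 59/18, C2 = 73/45.

q = -sin(3*t)/30 + cos(3*t)/10 + 59*exp(3*t)/18 + 73*exp(-6*t)/45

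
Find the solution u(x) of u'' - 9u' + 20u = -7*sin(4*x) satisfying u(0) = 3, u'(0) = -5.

Characteristic equation r² - 9r + 20 = 0 factors as (r - 4)(r - 5) = 0, so r = 4, 5.
Hence u_h = C1*exp(4*x) + C2*exp(5*x).
Try u_p = A*cos(4*x) + B*sin(4*x). Substituting and equating the coefficients of cos(4x) and sin(4x) gives A = -63/328, B = -7/328, so u_p = -63*cos(4*x)/328 - 7*sin(4*x)/328.
General solution: u = -63*cos(4*x)/328 - 7*sin(4*x)/328 + C1*exp(4*x) + C2*exp(5*x).
Apply the initial conditions: u(0) = -63/328 + C1 + C2 = 3 and u'(0) = -7/82 + 4*C1 + 5*C2 = -5. Solving gives C1 = 167/8, C2 = -725/41.

u = -725*exp(5*x)/41 - 63*cos(4*x)/328 - 7*sin(4*x)/328 + 167*exp(4*x)/8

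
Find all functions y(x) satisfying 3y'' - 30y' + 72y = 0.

y = C1*exp(4*x) + C2*exp(6*x)

Divide through by 3: y'' - 10y' + 24y = 0.
Characteristic equation r² - 10r + 24 = 0 factors as (r - 4)(r - 6) = 0, so r = 4, 6.
Hence y_h = C1*exp(4*x) + C2*exp(6*x).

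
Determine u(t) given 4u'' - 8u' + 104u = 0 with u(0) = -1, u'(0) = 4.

u = exp(t)*sin(5*t) - cos(5*t)*exp(t)

Divide through by 4: u'' - 2u' + 26u = 0.
Characteristic equation r² - 2r + 26 = 0 has discriminant (-2)² - 4·(26) = -100 < 0, so r = 1 ± 5i.
Hence u_h = C1*cos(5*t)*exp(t) + C2*exp(t)*sin(5*t).
Apply the initial conditions: u(0) = C1 = -1 and u'(0) = C1 + 5*C2 = 4. Solving gives C1 = -1, C2 = 1.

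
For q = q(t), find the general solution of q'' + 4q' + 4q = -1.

Characteristic equation r² + 4r + 4 = 0 has discriminant (4)² - 4·(4) = 0, so r = -2 is a repeated root.
Hence q_h = (C1 + C2*t)*exp(-2*t).
For the particular solution try q_p = A0. Substituting and matching coefficients of each power of t gives A0 = -1/4, so q_p = -1/4.

q = -1/4 + C1*exp(-2*t) + C2*t*exp(-2*t)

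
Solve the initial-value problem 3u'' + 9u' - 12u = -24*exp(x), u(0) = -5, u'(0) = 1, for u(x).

Divide through by 3: u'' + 3u' - 4u = -8*exp(x).
Characteristic equation r² + 3r - 4 = 0 factors as (r + 4)(r - 1) = 0, so r = -4, 1.
Hence u_h = C1*exp(-4*x) + C2*exp(x).
Since exp(x) solves the homogeneous equation (r = 1 is a root of multiplicity 1), multiply the trial by x. Try u_p = A*x*exp(x). Substituting into the equation and dividing by exp(x) gives A = -8/5, so u_p = -8*x*exp(x)/5.
General solution: u = C1*exp(-4*x) + C2*exp(x) - 8*x*exp(x)/5.
Apply the initial conditions: u(0) = C1 + C2 = -5 and u'(0) = -8/5 + C2 - 4*C1 = 1. Solving gives C1 = -38/25, C2 = -87/25.

u = -87*exp(x)/25 - 38*exp(-4*x)/25 - 8*x*exp(x)/5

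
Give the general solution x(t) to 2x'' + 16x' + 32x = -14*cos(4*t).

Divide through by 2: x'' + 8x' + 16x = -7*cos(4*t).
Characteristic equation r² + 8r + 16 = 0 has discriminant (8)² - 4·(16) = 0, so r = -4 is a repeated root.
Hence x_h = (C1 + C2*t)*exp(-4*t).
Try x_p = A*cos(4*t) + B*sin(4*t). Substituting and equating the coefficients of cos(4t) and sin(4t) gives A = 0, B = -7/32, so x_p = -7*sin(4*t)/32.

x = -7*sin(4*t)/32 + C1*exp(-4*t) + C2*t*exp(-4*t)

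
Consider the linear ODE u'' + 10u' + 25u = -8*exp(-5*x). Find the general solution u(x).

u = C1*exp(-5*x) - 4*x**2*exp(-5*x) + C2*x*exp(-5*x)

Characteristic equation r² + 10r + 25 = 0 has discriminant (10)² - 4·(25) = 0, so r = -5 is a repeated root.
Hence u_h = (C1 + C2*x)*exp(-5*x).
Since exp(-5*x) solves the homogeneous equation (r = -5 is a root of multiplicity 2), multiply the trial by x^2. Try u_p = A*x^2*exp(-5*x). Substituting into the equation and dividing by exp(-5*x) gives A = -4, so u_p = -4*x^2*exp(-5*x).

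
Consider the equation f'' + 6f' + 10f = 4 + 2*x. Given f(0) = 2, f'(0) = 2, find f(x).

f = 7/25 + x/5 + 43*cos(x)*exp(-3*x)/25 + 174*exp(-3*x)*sin(x)/25

Characteristic equation r² + 6r + 10 = 0 has discriminant (6)² - 4·(10) = -4 < 0, so r = -3 ± i.
Hence f_h = C1*cos(x)*exp(-3*x) + C2*exp(-3*x)*sin(x).
For the particular solution try f_p = A0 + A1*x. Substituting and matching coefficients of each power of x gives A0 = 7/25, A1 = 1/5, so f_p = 7/25 + x/5.
General solution: f = 7/25 + x/5 + C1*cos(x)*exp(-3*x) + C2*exp(-3*x)*sin(x).
Apply the initial conditions: f(0) = 7/25 + C1 = 2 and f'(0) = 1/5 + C2 - 3*C1 = 2. Solving gives C1 = 43/25, C2 = 174/25.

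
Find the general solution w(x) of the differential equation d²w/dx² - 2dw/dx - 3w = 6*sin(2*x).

Characteristic equation r² - 2r - 3 = 0 factors as (r + 1)(r - 3) = 0, so r = -1, 3.
Hence w_h = C1*exp(-x) + C2*exp(3*x).
Try w_p = A*cos(2*x) + B*sin(2*x). Substituting and equating the coefficients of cos(2x) and sin(2x) gives A = 24/65, B = -42/65, so w_p = -42*sin(2*x)/65 + 24*cos(2*x)/65.

w = -42*sin(2*x)/65 + 24*cos(2*x)/65 + C1*exp(-x) + C2*exp(3*x)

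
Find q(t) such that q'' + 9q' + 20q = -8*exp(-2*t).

q = -4*exp(-2*t)/3 + C1*exp(-5*t) + C2*exp(-4*t)

Characteristic equation r² + 9r + 20 = 0 factors as (r + 5)(r + 4) = 0, so r = -5, -4.
Hence q_h = C1*exp(-5*t) + C2*exp(-4*t).
Try q_p = A*exp(-2*t). Substituting into the equation and dividing by exp(-2*t) gives A = -4/3, so q_p = -4*exp(-2*t)/3.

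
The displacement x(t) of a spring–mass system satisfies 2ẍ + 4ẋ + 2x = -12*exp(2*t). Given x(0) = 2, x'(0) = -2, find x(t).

Divide through by 2: x'' + 2x' + x = -6*exp(2*t).
Characteristic equation r² + 2r + 1 = 0 has discriminant (2)² - 4·(1) = 0, so r = -1 is a repeated root.
Hence x_h = (C1 + C2*t)*exp(-t).
Try x_p = A*exp(2*t). Substituting into the equation and dividing by exp(2*t) gives A = -2/3, so x_p = -2*exp(2*t)/3.
General solution: x = -2*exp(2*t)/3 + C1*exp(-t) + C2*t*exp(-t).
Apply the initial conditions: x(0) = -2/3 + C1 = 2 and x'(0) = -4/3 + C2 - C1 = -2. Solving gives C1 = 8/3, C2 = 2.

x = -2*exp(2*t)/3 + 8*exp(-t)/3 + 2*t*exp(-t)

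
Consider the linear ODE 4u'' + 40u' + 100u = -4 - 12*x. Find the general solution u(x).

u = 1/125 - 3*x/25 + C1*exp(-5*x) + C2*x*exp(-5*x)

Divide through by 4: u'' + 10u' + 25u = -1 - 3*x.
Characteristic equation r² + 10r + 25 = 0 has discriminant (10)² - 4·(25) = 0, so r = -5 is a repeated root.
Hence u_h = (C1 + C2*x)*exp(-5*x).
For the particular solution try u_p = A0 + A1*x. Substituting and matching coefficients of each power of x gives A0 = 1/125, A1 = -3/25, so u_p = 1/125 - 3*x/25.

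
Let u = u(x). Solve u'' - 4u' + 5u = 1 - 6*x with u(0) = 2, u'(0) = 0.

Characteristic equation r² - 4r + 5 = 0 has discriminant (-4)² - 4·(5) = -4 < 0, so r = 2 ± i.
Hence u_h = C1*cos(x)*exp(2*x) + C2*exp(2*x)*sin(x).
For the particular solution try u_p = A0 + A1*x. Substituting and matching coefficients of each power of x gives A0 = -19/25, A1 = -6/5, so u_p = -19/25 - 6*x/5.
General solution: u = -19/25 - 6*x/5 + C1*cos(x)*exp(2*x) + C2*exp(2*x)*sin(x).
Apply the initial conditions: u(0) = -19/25 + C1 = 2 and u'(0) = -6/5 + C2 + 2*C1 = 0. Solving gives C1 = 69/25, C2 = -108/25.

u = -19/25 - 6*x/5 - 108*exp(2*x)*sin(x)/25 + 69*cos(x)*exp(2*x)/25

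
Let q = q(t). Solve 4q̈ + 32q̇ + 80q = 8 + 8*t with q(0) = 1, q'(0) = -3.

Divide through by 4: q'' + 8q' + 20q = 2 + 2*t.
Characteristic equation r² + 8r + 20 = 0 has discriminant (8)² - 4·(20) = -16 < 0, so r = -4 ± 2i.
Hence q_h = C1*cos(2*t)*exp(-4*t) + C2*exp(-4*t)*sin(2*t).
For the particular solution try q_p = A0 + A1*t. Substituting and matching coefficients of each power of t gives A0 = 3/50, A1 = 1/10, so q_p = 3/50 + t/10.
General solution: q = 3/50 + t/10 + C1*cos(2*t)*exp(-4*t) + C2*exp(-4*t)*sin(2*t).
Apply the initial conditions: q(0) = 3/50 + C1 = 1 and q'(0) = 1/10 - 4*C1 + 2*C2 = -3. Solving gives C1 = 47/50, C2 = 33/100.

q = 3/50 + t/10 + 33*exp(-4*t)*sin(2*t)/100 + 47*cos(2*t)*exp(-4*t)/50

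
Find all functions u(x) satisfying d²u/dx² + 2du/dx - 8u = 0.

Characteristic equation r² + 2r - 8 = 0 factors as (r + 4)(r - 2) = 0, so r = -4, 2.
Hence u_h = C1*exp(-4*x) + C2*exp(2*x).

u = C1*exp(-4*x) + C2*exp(2*x)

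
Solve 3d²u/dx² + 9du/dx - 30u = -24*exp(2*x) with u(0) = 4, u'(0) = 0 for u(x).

u = 48*exp(-5*x)/49 + 148*exp(2*x)/49 - 8*x*exp(2*x)/7

Divide through by 3: u'' + 3u' - 10u = -8*exp(2*x).
Characteristic equation r² + 3r - 10 = 0 factors as (r - 2)(r + 5) = 0, so r = 2, -5.
Hence u_h = C1*exp(2*x) + C2*exp(-5*x).
Since exp(2*x) solves the homogeneous equation (r = 2 is a root of multiplicity 1), multiply the trial by x. Try u_p = A*x*exp(2*x). Substituting into the equation and dividing by exp(2*x) gives A = -8/7, so u_p = -8*x*exp(2*x)/7.
General solution: u = C1*exp(2*x) + C2*exp(-5*x) - 8*x*exp(2*x)/7.
Apply the initial conditions: u(0) = C1 + C2 = 4 and u'(0) = -8/7 - 5*C2 + 2*C1 = 0. Solving gives C1 = 148/49, C2 = 48/49.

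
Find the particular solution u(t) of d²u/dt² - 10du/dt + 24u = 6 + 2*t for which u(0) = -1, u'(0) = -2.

u = 41/144 - 45*exp(4*t)/16 + t/12 + 55*exp(6*t)/36

Characteristic equation r² - 10r + 24 = 0 factors as (r - 6)(r - 4) = 0, so r = 6, 4.
Hence u_h = C1*exp(6*t) + C2*exp(4*t).
For the particular solution try u_p = A0 + A1*t. Substituting and matching coefficients of each power of t gives A0 = 41/144, A1 = 1/12, so u_p = 41/144 + t/12.
General solution: u = 41/144 + t/12 + C1*exp(6*t) + C2*exp(4*t).
Apply the initial conditions: u(0) = 41/144 + C1 + C2 = -1 and u'(0) = 1/12 + 4*C2 + 6*C1 = -2. Solving gives C1 = 55/36, C2 = -45/16.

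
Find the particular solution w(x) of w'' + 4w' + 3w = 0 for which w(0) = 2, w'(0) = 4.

w = -3*exp(-3*x) + 5*exp(-x)

Characteristic equation r² + 4r + 3 = 0 factors as (r + 1)(r + 3) = 0, so r = -1, -3.
Hence w_h = C1*exp(-x) + C2*exp(-3*x).
Apply the initial conditions: w(0) = C1 + C2 = 2 and w'(0) = -C1 - 3*C2 = 4. Solving gives C1 = 5, C2 = -3.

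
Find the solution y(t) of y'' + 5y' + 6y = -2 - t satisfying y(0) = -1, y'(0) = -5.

Characteristic equation r² + 5r + 6 = 0 factors as (r + 3)(r + 2) = 0, so r = -3, -2.
Hence y_h = C1*exp(-3*t) + C2*exp(-2*t).
For the particular solution try y_p = A0 + A1*t. Substituting and matching coefficients of each power of t gives A0 = -7/36, A1 = -1/6, so y_p = -7/36 - t/6.
General solution: y = -7/36 - t/6 + C1*exp(-3*t) + C2*exp(-2*t).
Apply the initial conditions: y(0) = -7/36 + C1 + C2 = -1 and y'(0) = -1/6 - 3*C1 - 2*C2 = -5. Solving gives C1 = 58/9, C2 = -29/4.

y = -7/36 - 29*exp(-2*t)/4 - t/6 + 58*exp(-3*t)/9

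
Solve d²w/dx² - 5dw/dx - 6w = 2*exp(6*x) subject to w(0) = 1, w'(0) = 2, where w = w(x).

w = 19*exp(6*x)/49 + 30*exp(-x)/49 + 2*x*exp(6*x)/7

Characteristic equation r² - 5r - 6 = 0 factors as (r - 6)(r + 1) = 0, so r = 6, -1.
Hence w_h = C1*exp(6*x) + C2*exp(-x).
Since exp(6*x) solves the homogeneous equation (r = 6 is a root of multiplicity 1), multiply the trial by x. Try w_p = A*x*exp(6*x). Substituting into the equation and dividing by exp(6*x) gives A = 2/7, so w_p = 2*x*exp(6*x)/7.
General solution: w = C1*exp(6*x) + C2*exp(-x) + 2*x*exp(6*x)/7.
Apply the initial conditions: w(0) = C1 + C2 = 1 and w'(0) = 2/7 - C2 + 6*C1 = 2. Solving gives C1 = 19/49, C2 = 30/49.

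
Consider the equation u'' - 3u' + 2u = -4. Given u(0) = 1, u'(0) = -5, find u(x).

Characteristic equation r² - 3r + 2 = 0 factors as (r - 1)(r - 2) = 0, so r = 1, 2.
Hence u_h = C1*exp(x) + C2*exp(2*x).
For the particular solution try u_p = A0. Substituting and matching coefficients of each power of x gives A0 = -2, so u_p = -2.
General solution: u = -2 + C1*exp(x) + C2*exp(2*x).
Apply the initial conditions: u(0) = -2 + C1 + C2 = 1 and u'(0) = C1 + 2*C2 = -5. Solving gives C1 = 11, C2 = -8.

u = -2 - 8*exp(2*x) + 11*exp(x)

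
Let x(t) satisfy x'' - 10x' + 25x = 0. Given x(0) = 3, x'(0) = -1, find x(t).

x = 3*exp(5*t) - 16*t*exp(5*t)

Characteristic equation r² - 10r + 25 = 0 has discriminant (-10)² - 4·(25) = 0, so r = 5 is a repeated root.
Hence x_h = (C1 + C2*t)*exp(5*t).
Apply the initial conditions: x(0) = C1 = 3 and x'(0) = C2 + 5*C1 = -1. Solving gives C1 = 3, C2 = -16.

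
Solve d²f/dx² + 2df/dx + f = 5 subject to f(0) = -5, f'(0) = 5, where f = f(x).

f = 5 - 10*exp(-x) - 5*x*exp(-x)

Characteristic equation r² + 2r + 1 = 0 has discriminant (2)² - 4·(1) = 0, so r = -1 is a repeated root.
Hence f_h = (C1 + C2*x)*exp(-x).
For the particular solution try f_p = A0. Substituting and matching coefficients of each power of x gives A0 = 5, so f_p = 5.
General solution: f = 5 + C1*exp(-x) + C2*x*exp(-x).
Apply the initial conditions: f(0) = 5 + C1 = -5 and f'(0) = C2 - C1 = 5. Solving gives C1 = -10, C2 = -5.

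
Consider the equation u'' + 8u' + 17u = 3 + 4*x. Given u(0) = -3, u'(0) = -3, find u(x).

u = 19/289 + 4*x/17 - 4479*exp(-4*x)*sin(x)/289 - 886*cos(x)*exp(-4*x)/289

Characteristic equation r² + 8r + 17 = 0 has discriminant (8)² - 4·(17) = -4 < 0, so r = -4 ± i.
Hence u_h = C1*cos(x)*exp(-4*x) + C2*exp(-4*x)*sin(x).
For the particular solution try u_p = A0 + A1*x. Substituting and matching coefficients of each power of x gives A0 = 19/289, A1 = 4/17, so u_p = 19/289 + 4*x/17.
General solution: u = 19/289 + 4*x/17 + C1*cos(x)*exp(-4*x) + C2*exp(-4*x)*sin(x).
Apply the initial conditions: u(0) = 19/289 + C1 = -3 and u'(0) = 4/17 + C2 - 4*C1 = -3. Solving gives C1 = -886/289, C2 = -4479/289.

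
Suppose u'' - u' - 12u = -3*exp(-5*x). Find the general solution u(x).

u = -exp(-5*x)/6 + C1*exp(-3*x) + C2*exp(4*x)

Characteristic equation r² - r - 12 = 0 factors as (r + 3)(r - 4) = 0, so r = -3, 4.
Hence u_h = C1*exp(-3*x) + C2*exp(4*x).
Try u_p = A*exp(-5*x). Substituting into the equation and dividing by exp(-5*x) gives A = -1/6, so u_p = -exp(-5*x)/6.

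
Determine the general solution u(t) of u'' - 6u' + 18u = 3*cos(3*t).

u = -2*sin(3*t)/15 + cos(3*t)/15 + C1*cos(3*t)*exp(3*t) + C2*exp(3*t)*sin(3*t)

Characteristic equation r² - 6r + 18 = 0 has discriminant (-6)² - 4·(18) = -36 < 0, so r = 3 ± 3i.
Hence u_h = C1*cos(3*t)*exp(3*t) + C2*exp(3*t)*sin(3*t).
Try u_p = A*cos(3*t) + B*sin(3*t). Substituting and equating the coefficients of cos(3t) and sin(3t) gives A = 1/15, B = -2/15, so u_p = -2*sin(3*t)/15 + cos(3*t)/15.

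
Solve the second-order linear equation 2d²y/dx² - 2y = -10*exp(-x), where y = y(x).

y = C1*exp(-x) + C2*exp(x) + 5*x*exp(-x)/2

Divide through by 2: y'' - y = -5*exp(-x).
Characteristic equation r² - 1 = 0 factors as (r + 1)(r - 1) = 0, so r = -1, 1.
Hence y_h = C1*exp(-x) + C2*exp(x).
Since exp(-x) solves the homogeneous equation (r = -1 is a root of multiplicity 1), multiply the trial by x. Try y_p = A*x*exp(-x). Substituting into the equation and dividing by exp(-x) gives A = 5/2, so y_p = 5*x*exp(-x)/2.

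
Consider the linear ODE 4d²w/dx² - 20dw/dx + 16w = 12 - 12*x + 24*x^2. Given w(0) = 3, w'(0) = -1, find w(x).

w = 15/4 + 3*x - 13*exp(4*x)/12 + exp(x)/3 + 3*x**2/2

Divide through by 4: w'' - 5w' + 4w = 3 - 3*x + 6*x^2.
Characteristic equation r² - 5r + 4 = 0 factors as (r - 1)(r - 4) = 0, so r = 1, 4.
Hence w_h = C1*exp(x) + C2*exp(4*x).
For the particular solution try w_p = A0 + A1*x + A2*x^2. Substituting and matching coefficients of each power of x gives A0 = 15/4, A1 = 3, A2 = 3/2, so w_p = 15/4 + 3*x + 3*x^2/2.
General solution: w = 15/4 + 3*x + 3*x^2/2 + C1*exp(x) + C2*exp(4*x).
Apply the initial conditions: w(0) = 15/4 + C1 + C2 = 3 and w'(0) = 3 + C1 + 4*C2 = -1. Solving gives C1 = 1/3, C2 = -13/12.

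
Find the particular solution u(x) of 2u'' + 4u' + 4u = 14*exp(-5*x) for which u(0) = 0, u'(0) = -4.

u = 7*exp(-5*x)/17 - 40*exp(-x)*sin(x)/17 - 7*cos(x)*exp(-x)/17

Divide through by 2: u'' + 2u' + 2u = 7*exp(-5*x).
Characteristic equation r² + 2r + 2 = 0 has discriminant (2)² - 4·(2) = -4 < 0, so r = -1 ± i.
Hence u_h = C1*cos(x)*exp(-x) + C2*exp(-x)*sin(x).
Try u_p = A*exp(-5*x). Substituting into the equation and dividing by exp(-5*x) gives A = 7/17, so u_p = 7*exp(-5*x)/17.
General solution: u = 7*exp(-5*x)/17 + C1*cos(x)*exp(-x) + C2*exp(-x)*sin(x).
Apply the initial conditions: u(0) = 7/17 + C1 = 0 and u'(0) = -35/17 + C2 - C1 = -4. Solving gives C1 = -7/17, C2 = -40/17.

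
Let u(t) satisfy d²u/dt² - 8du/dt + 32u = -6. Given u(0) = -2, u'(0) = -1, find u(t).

u = -3/16 - 29*cos(4*t)*exp(4*t)/16 + 25*exp(4*t)*sin(4*t)/16

Characteristic equation r² - 8r + 32 = 0 has discriminant (-8)² - 4·(32) = -64 < 0, so r = 4 ± 4i.
Hence u_h = C1*cos(4*t)*exp(4*t) + C2*exp(4*t)*sin(4*t).
For the particular solution try u_p = A0. Substituting and matching coefficients of each power of t gives A0 = -3/16, so u_p = -3/16.
General solution: u = -3/16 + C1*cos(4*t)*exp(4*t) + C2*exp(4*t)*sin(4*t).
Apply the initial conditions: u(0) = -3/16 + C1 = -2 and u'(0) = 4*C1 + 4*C2 = -1. Solving gives C1 = -29/16, C2 = 25/16.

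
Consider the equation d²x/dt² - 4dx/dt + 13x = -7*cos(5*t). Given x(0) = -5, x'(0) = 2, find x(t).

x = 21*cos(5*t)/136 + 35*sin(5*t)/136 - 701*cos(3*t)*exp(2*t)/136 + 1499*exp(2*t)*sin(3*t)/408

Characteristic equation r² - 4r + 13 = 0 has discriminant (-4)² - 4·(13) = -36 < 0, so r = 2 ± 3i.
Hence x_h = C1*cos(3*t)*exp(2*t) + C2*exp(2*t)*sin(3*t).
Try x_p = A*cos(5*t) + B*sin(5*t). Substituting and equating the coefficients of cos(5t) and sin(5t) gives A = 21/136, B = 35/136, so x_p = 21*cos(5*t)/136 + 35*sin(5*t)/136.
General solution: x = 21*cos(5*t)/136 + 35*sin(5*t)/136 + C1*cos(3*t)*exp(2*t) + C2*exp(2*t)*sin(3*t).
Apply the initial conditions: x(0) = 21/136 + C1 = -5 and x'(0) = 175/136 + 2*C1 + 3*C2 = 2. Solving gives C1 = -701/136, C2 = 1499/408.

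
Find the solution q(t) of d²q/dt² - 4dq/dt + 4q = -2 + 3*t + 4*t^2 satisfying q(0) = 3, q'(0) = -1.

Characteristic equation r² - 4r + 4 = 0 has discriminant (-4)² - 4·(4) = 0, so r = 2 is a repeated root.
Hence q_h = (C1 + C2*t)*exp(2*t).
For the particular solution try q_p = A0 + A1*t + A2*t^2. Substituting and matching coefficients of each power of t gives A0 = 7/4, A1 = 11/4, A2 = 1, so q_p = 7/4 + t^2 + 11*t/4.
General solution: q = 7/4 + t^2 + 11*t/4 + C1*exp(2*t) + C2*t*exp(2*t).
Apply the initial conditions: q(0) = 7/4 + C1 = 3 and q'(0) = 11/4 + C2 + 2*C1 = -1. Solving gives C1 = 5/4, C2 = -25/4.

q = 7/4 + t**2 + 5*exp(2*t)/4 + 11*t/4 - 25*t*exp(2*t)/4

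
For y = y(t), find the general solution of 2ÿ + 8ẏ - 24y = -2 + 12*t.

y = -1/12 - t/2 + C1*exp(2*t) + C2*exp(-6*t)

Divide through by 2: y'' + 4y' - 12y = -1 + 6*t.
Characteristic equation r² + 4r - 12 = 0 factors as (r - 2)(r + 6) = 0, so r = 2, -6.
Hence y_h = C1*exp(2*t) + C2*exp(-6*t).
For the particular solution try y_p = A0 + A1*t. Substituting and matching coefficients of each power of t gives A0 = -1/12, A1 = -1/2, so y_p = -1/12 - t/2.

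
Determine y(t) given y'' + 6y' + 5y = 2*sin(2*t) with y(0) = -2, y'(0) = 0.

y = -24*cos(2*t)/145 - 23*exp(-t)/10 + 2*sin(2*t)/145 + 27*exp(-5*t)/58

Characteristic equation r² + 6r + 5 = 0 factors as (r + 1)(r + 5) = 0, so r = -1, -5.
Hence y_h = C1*exp(-t) + C2*exp(-5*t).
Try y_p = A*cos(2*t) + B*sin(2*t). Substituting and equating the coefficients of cos(2t) and sin(2t) gives A = -24/145, B = 2/145, so y_p = -24*cos(2*t)/145 + 2*sin(2*t)/145.
General solution: y = -24*cos(2*t)/145 + 2*sin(2*t)/145 + C1*exp(-t) + C2*exp(-5*t).
Apply the initial conditions: y(0) = -24/145 + C1 + C2 = -2 and y'(0) = 4/145 - C1 - 5*C2 = 0. Solving gives C1 = -23/10, C2 = 27/58.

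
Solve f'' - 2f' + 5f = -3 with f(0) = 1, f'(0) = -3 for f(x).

Characteristic equation r² - 2r + 5 = 0 has discriminant (-2)² - 4·(5) = -16 < 0, so r = 1 ± 2i.
Hence f_h = C1*cos(2*x)*exp(x) + C2*exp(x)*sin(2*x).
For the particular solution try f_p = A0. Substituting and matching coefficients of each power of x gives A0 = -3/5, so f_p = -3/5.
General solution: f = -3/5 + C1*cos(2*x)*exp(x) + C2*exp(x)*sin(2*x).
Apply the initial conditions: f(0) = -3/5 + C1 = 1 and f'(0) = C1 + 2*C2 = -3. Solving gives C1 = 8/5, C2 = -23/10.

f = -3/5 - 23*exp(x)*sin(2*x)/10 + 8*cos(2*x)*exp(x)/5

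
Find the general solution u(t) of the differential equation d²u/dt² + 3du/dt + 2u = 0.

u = C1*exp(-t) + C2*exp(-2*t)

Characteristic equation r² + 3r + 2 = 0 factors as (r + 1)(r + 2) = 0, so r = -1, -2.
Hence u_h = C1*exp(-t) + C2*exp(-2*t).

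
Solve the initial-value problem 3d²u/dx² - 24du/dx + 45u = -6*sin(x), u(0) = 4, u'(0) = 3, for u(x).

u = -59*exp(5*x)/13 - 7*sin(x)/65 - 4*cos(x)/65 + 43*exp(3*x)/5

Divide through by 3: u'' - 8u' + 15u = -2*sin(x).
Characteristic equation r² - 8r + 15 = 0 factors as (r - 5)(r - 3) = 0, so r = 5, 3.
Hence u_h = C1*exp(5*x) + C2*exp(3*x).
Try u_p = A*cos(x) + B*sin(x). Substituting and equating the coefficients of cos(x) and sin(x) gives A = -4/65, B = -7/65, so u_p = -7*sin(x)/65 - 4*cos(x)/65.
General solution: u = -7*sin(x)/65 - 4*cos(x)/65 + C1*exp(5*x) + C2*exp(3*x).
Apply the initial conditions: u(0) = -4/65 + C1 + C2 = 4 and u'(0) = -7/65 + 3*C2 + 5*C1 = 3. Solving gives C1 = -59/13, C2 = 43/5.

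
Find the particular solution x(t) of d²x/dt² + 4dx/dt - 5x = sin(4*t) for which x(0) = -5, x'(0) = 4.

x = -373*exp(-5*t)/246 - 353*exp(t)/102 - 21*sin(4*t)/697 - 16*cos(4*t)/697

Characteristic equation r² + 4r - 5 = 0 factors as (r - 1)(r + 5) = 0, so r = 1, -5.
Hence x_h = C1*exp(t) + C2*exp(-5*t).
Try x_p = A*cos(4*t) + B*sin(4*t). Substituting and equating the coefficients of cos(4t) and sin(4t) gives A = -16/697, B = -21/697, so x_p = -21*sin(4*t)/697 - 16*cos(4*t)/697.
General solution: x = -21*sin(4*t)/697 - 16*cos(4*t)/697 + C1*exp(t) + C2*exp(-5*t).
Apply the initial conditions: x(0) = -16/697 + C1 + C2 = -5 and x'(0) = -84/697 + C1 - 5*C2 = 4. Solving gives C1 = -353/102, C2 = -373/246.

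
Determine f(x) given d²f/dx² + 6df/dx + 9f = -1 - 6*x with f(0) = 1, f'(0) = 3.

Characteristic equation r² + 6r + 9 = 0 has discriminant (6)² - 4·(9) = 0, so r = -3 is a repeated root.
Hence f_h = (C1 + C2*x)*exp(-3*x).
For the particular solution try f_p = A0 + A1*x. Substituting and matching coefficients of each power of x gives A0 = 1/3, A1 = -2/3, so f_p = 1/3 - 2*x/3.
General solution: f = 1/3 - 2*x/3 + C1*exp(-3*x) + C2*x*exp(-3*x).
Apply the initial conditions: f(0) = 1/3 + C1 = 1 and f'(0) = -2/3 + C2 - 3*C1 = 3. Solving gives C1 = 2/3, C2 = 17/3.

f = 1/3 - 2*x/3 + 2*exp(-3*x)/3 + 17*x*exp(-3*x)/3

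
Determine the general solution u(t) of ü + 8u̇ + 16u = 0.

Characteristic equation r² + 8r + 16 = 0 has discriminant (8)² - 4·(16) = 0, so r = -4 is a repeated root.
Hence u_h = (C1 + C2*t)*exp(-4*t).

u = C1*exp(-4*t) + C2*t*exp(-4*t)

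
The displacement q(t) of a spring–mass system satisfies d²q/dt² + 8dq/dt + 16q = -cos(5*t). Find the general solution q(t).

Characteristic equation r² + 8r + 16 = 0 has discriminant (8)² - 4·(16) = 0, so r = -4 is a repeated root.
Hence q_h = (C1 + C2*t)*exp(-4*t).
Try q_p = A*cos(5*t) + B*sin(5*t). Substituting and equating the coefficients of cos(5t) and sin(5t) gives A = 9/1681, B = -40/1681, so q_p = -40*sin(5*t)/1681 + 9*cos(5*t)/1681.

q = -40*sin(5*t)/1681 + 9*cos(5*t)/1681 + C1*exp(-4*t) + C2*t*exp(-4*t)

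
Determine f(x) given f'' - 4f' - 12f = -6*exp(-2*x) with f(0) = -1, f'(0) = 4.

Characteristic equation r² - 4r - 12 = 0 factors as (r - 6)(r + 2) = 0, so r = 6, -2.
Hence f_h = C1*exp(6*x) + C2*exp(-2*x).
Since exp(-2*x) solves the homogeneous equation (r = -2 is a root of multiplicity 1), multiply the trial by x. Try f_p = A*x*exp(-2*x). Substituting into the equation and dividing by exp(-2*x) gives A = 3/4, so f_p = 3*x*exp(-2*x)/4.
General solution: f = C1*exp(6*x) + C2*exp(-2*x) + 3*x*exp(-2*x)/4.
Apply the initial conditions: f(0) = C1 + C2 = -1 and f'(0) = 3/4 - 2*C2 + 6*C1 = 4. Solving gives C1 = 5/32, C2 = -37/32.

f = -37*exp(-2*x)/32 + 5*exp(6*x)/32 + 3*x*exp(-2*x)/4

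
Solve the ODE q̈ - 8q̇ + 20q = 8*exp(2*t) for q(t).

Characteristic equation r² - 8r + 20 = 0 has discriminant (-8)² - 4·(20) = -16 < 0, so r = 4 ± 2i.
Hence q_h = C1*cos(2*t)*exp(4*t) + C2*exp(4*t)*sin(2*t).
Try q_p = A*exp(2*t). Substituting into the equation and dividing by exp(2*t) gives A = 1, so q_p = exp(2*t).

q = C1*cos(2*t)*exp(4*t) + C2*exp(4*t)*sin(2*t) + exp(2*t)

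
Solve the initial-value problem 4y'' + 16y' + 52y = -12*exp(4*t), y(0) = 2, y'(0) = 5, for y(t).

Divide through by 4: y'' + 4y' + 13y = -3*exp(4*t).
Characteristic equation r² + 4r + 13 = 0 has discriminant (4)² - 4·(13) = -36 < 0, so r = -2 ± 3i.
Hence y_h = C1*cos(3*t)*exp(-2*t) + C2*exp(-2*t)*sin(3*t).
Try y_p = A*exp(4*t). Substituting into the equation and dividing by exp(4*t) gives A = -1/15, so y_p = -exp(4*t)/15.
General solution: y = -exp(4*t)/15 + C1*cos(3*t)*exp(-2*t) + C2*exp(-2*t)*sin(3*t).
Apply the initial conditions: y(0) = -1/15 + C1 = 2 and y'(0) = -4/15 - 2*C1 + 3*C2 = 5. Solving gives C1 = 31/15, C2 = 47/15.

y = -exp(4*t)/15 + 31*cos(3*t)*exp(-2*t)/15 + 47*exp(-2*t)*sin(3*t)/15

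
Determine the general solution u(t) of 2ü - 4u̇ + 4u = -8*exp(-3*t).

u = -4*exp(-3*t)/17 + C1*cos(t)*exp(t) + C2*exp(t)*sin(t)

Divide through by 2: u'' - 2u' + 2u = -4*exp(-3*t).
Characteristic equation r² - 2r + 2 = 0 has discriminant (-2)² - 4·(2) = -4 < 0, so r = 1 ± i.
Hence u_h = C1*cos(t)*exp(t) + C2*exp(t)*sin(t).
Try u_p = A*exp(-3*t). Substituting into the equation and dividing by exp(-3*t) gives A = -4/17, so u_p = -4*exp(-3*t)/17.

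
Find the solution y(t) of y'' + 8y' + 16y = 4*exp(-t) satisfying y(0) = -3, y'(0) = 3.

y = -31*exp(-4*t)/9 + 4*exp(-t)/9 - 31*t*exp(-4*t)/3

Characteristic equation r² + 8r + 16 = 0 has discriminant (8)² - 4·(16) = 0, so r = -4 is a repeated root.
Hence y_h = (C1 + C2*t)*exp(-4*t).
Try y_p = A*exp(-t). Substituting into the equation and dividing by exp(-t) gives A = 4/9, so y_p = 4*exp(-t)/9.
General solution: y = 4*exp(-t)/9 + C1*exp(-4*t) + C2*t*exp(-4*t).
Apply the initial conditions: y(0) = 4/9 + C1 = -3 and y'(0) = -4/9 + C2 - 4*C1 = 3. Solving gives C1 = -31/9, C2 = -31/3.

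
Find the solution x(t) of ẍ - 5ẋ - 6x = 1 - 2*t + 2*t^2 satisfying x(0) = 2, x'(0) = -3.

x = -55/54 - 47*exp(6*t)/378 - t**2/3 + 8*t/9 + 22*exp(-t)/7

Characteristic equation r² - 5r - 6 = 0 factors as (r - 6)(r + 1) = 0, so r = 6, -1.
Hence x_h = C1*exp(6*t) + C2*exp(-t).
For the particular solution try x_p = A0 + A1*t + A2*t^2. Substituting and matching coefficients of each power of t gives A0 = -55/54, A1 = 8/9, A2 = -1/3, so x_p = -55/54 - t^2/3 + 8*t/9.
General solution: x = -55/54 - t^2/3 + 8*t/9 + C1*exp(6*t) + C2*exp(-t).
Apply the initial conditions: x(0) = -55/54 + C1 + C2 = 2 and x'(0) = 8/9 - C2 + 6*C1 = -3. Solving gives C1 = -47/378, C2 = 22/7.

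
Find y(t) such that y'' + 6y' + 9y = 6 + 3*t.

Characteristic equation r² + 6r + 9 = 0 has discriminant (6)² - 4·(9) = 0, so r = -3 is a repeated root.
Hence y_h = (C1 + C2*t)*exp(-3*t).
For the particular solution try y_p = A0 + A1*t. Substituting and matching coefficients of each power of t gives A0 = 4/9, A1 = 1/3, so y_p = 4/9 + t/3.

y = 4/9 + t/3 + C1*exp(-3*t) + C2*t*exp(-3*t)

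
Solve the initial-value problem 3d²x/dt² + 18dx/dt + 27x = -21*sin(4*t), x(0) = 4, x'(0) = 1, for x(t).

x = 49*sin(4*t)/625 + 168*cos(4*t)/625 + 2332*exp(-3*t)/625 + 297*t*exp(-3*t)/25

Divide through by 3: x'' + 6x' + 9x = -7*sin(4*t).
Characteristic equation r² + 6r + 9 = 0 has discriminant (6)² - 4·(9) = 0, so r = -3 is a repeated root.
Hence x_h = (C1 + C2*t)*exp(-3*t).
Try x_p = A*cos(4*t) + B*sin(4*t). Substituting and equating the coefficients of cos(4t) and sin(4t) gives A = 168/625, B = 49/625, so x_p = 49*sin(4*t)/625 + 168*cos(4*t)/625.
General solution: x = 49*sin(4*t)/625 + 168*cos(4*t)/625 + C1*exp(-3*t) + C2*t*exp(-3*t).
Apply the initial conditions: x(0) = 168/625 + C1 = 4 and x'(0) = 196/625 + C2 - 3*C1 = 1. Solving gives C1 = 2332/625, C2 = 297/25.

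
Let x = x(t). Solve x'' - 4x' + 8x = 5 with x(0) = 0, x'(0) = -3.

x = 5/8 - 7*exp(2*t)*sin(2*t)/8 - 5*cos(2*t)*exp(2*t)/8

Characteristic equation r² - 4r + 8 = 0 has discriminant (-4)² - 4·(8) = -16 < 0, so r = 2 ± 2i.
Hence x_h = C1*cos(2*t)*exp(2*t) + C2*exp(2*t)*sin(2*t).
For the particular solution try x_p = A0. Substituting and matching coefficients of each power of t gives A0 = 5/8, so x_p = 5/8.
General solution: x = 5/8 + C1*cos(2*t)*exp(2*t) + C2*exp(2*t)*sin(2*t).
Apply the initial conditions: x(0) = 5/8 + C1 = 0 and x'(0) = 2*C1 + 2*C2 = -3. Solving gives C1 = -5/8, C2 = -7/8.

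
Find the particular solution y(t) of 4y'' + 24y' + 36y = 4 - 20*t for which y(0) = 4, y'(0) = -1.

y = 13/27 - 5*t/9 + 95*exp(-3*t)/27 + 91*t*exp(-3*t)/9

Divide through by 4: y'' + 6y' + 9y = 1 - 5*t.
Characteristic equation r² + 6r + 9 = 0 has discriminant (6)² - 4·(9) = 0, so r = -3 is a repeated root.
Hence y_h = (C1 + C2*t)*exp(-3*t).
For the particular solution try y_p = A0 + A1*t. Substituting and matching coefficients of each power of t gives A0 = 13/27, A1 = -5/9, so y_p = 13/27 - 5*t/9.
General solution: y = 13/27 - 5*t/9 + C1*exp(-3*t) + C2*t*exp(-3*t).
Apply the initial conditions: y(0) = 13/27 + C1 = 4 and y'(0) = -5/9 + C2 - 3*C1 = -1. Solving gives C1 = 95/27, C2 = 91/9.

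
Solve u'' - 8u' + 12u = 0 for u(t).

Characteristic equation r² - 8r + 12 = 0 factors as (r - 2)(r - 6) = 0, so r = 2, 6.
Hence u_h = C1*exp(2*t) + C2*exp(6*t).

u = C1*exp(2*t) + C2*exp(6*t)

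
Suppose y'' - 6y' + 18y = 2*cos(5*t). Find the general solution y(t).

y = -60*sin(5*t)/949 - 14*cos(5*t)/949 + C1*cos(3*t)*exp(3*t) + C2*exp(3*t)*sin(3*t)

Characteristic equation r² - 6r + 18 = 0 has discriminant (-6)² - 4·(18) = -36 < 0, so r = 3 ± 3i.
Hence y_h = C1*cos(3*t)*exp(3*t) + C2*exp(3*t)*sin(3*t).
Try y_p = A*cos(5*t) + B*sin(5*t). Substituting and equating the coefficients of cos(5t) and sin(5t) gives A = -14/949, B = -60/949, so y_p = -60*sin(5*t)/949 - 14*cos(5*t)/949.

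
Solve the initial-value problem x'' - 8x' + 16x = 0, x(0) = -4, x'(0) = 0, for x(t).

x = -4*exp(4*t) + 16*t*exp(4*t)

Characteristic equation r² - 8r + 16 = 0 has discriminant (-8)² - 4·(16) = 0, so r = 4 is a repeated root.
Hence x_h = (C1 + C2*t)*exp(4*t).
Apply the initial conditions: x(0) = C1 = -4 and x'(0) = C2 + 4*C1 = 0. Solving gives C1 = -4, C2 = 16.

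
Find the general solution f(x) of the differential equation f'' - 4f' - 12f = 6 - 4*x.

Characteristic equation r² - 4r - 12 = 0 factors as (r + 2)(r - 6) = 0, so r = -2, 6.
Hence f_h = C1*exp(-2*x) + C2*exp(6*x).
For the particular solution try f_p = A0 + A1*x. Substituting and matching coefficients of each power of x gives A0 = -11/18, A1 = 1/3, so f_p = -11/18 + x/3.

f = -11/18 + x/3 + C1*exp(-2*x) + C2*exp(6*x)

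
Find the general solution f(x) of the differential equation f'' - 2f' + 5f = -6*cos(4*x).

Characteristic equation r² - 2r + 5 = 0 has discriminant (-2)² - 4·(5) = -16 < 0, so r = 1 ± 2i.
Hence f_h = C1*cos(2*x)*exp(x) + C2*exp(x)*sin(2*x).
Try f_p = A*cos(4*x) + B*sin(4*x). Substituting and equating the coefficients of cos(4x) and sin(4x) gives A = 66/185, B = 48/185, so f_p = 48*sin(4*x)/185 + 66*cos(4*x)/185.

f = 48*sin(4*x)/185 + 66*cos(4*x)/185 + C1*cos(2*x)*exp(x) + C2*exp(x)*sin(2*x)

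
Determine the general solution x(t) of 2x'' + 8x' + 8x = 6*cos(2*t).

x = 3*sin(2*t)/8 + C1*exp(-2*t) + C2*t*exp(-2*t)

Divide through by 2: x'' + 4x' + 4x = 3*cos(2*t).
Characteristic equation r² + 4r + 4 = 0 has discriminant (4)² - 4·(4) = 0, so r = -2 is a repeated root.
Hence x_h = (C1 + C2*t)*exp(-2*t).
Try x_p = A*cos(2*t) + B*sin(2*t). Substituting and equating the coefficients of cos(2t) and sin(2t) gives A = 0, B = 3/8, so x_p = 3*sin(2*t)/8.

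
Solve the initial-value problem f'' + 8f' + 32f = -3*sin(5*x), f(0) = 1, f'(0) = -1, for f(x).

f = -21*sin(5*x)/1649 + 120*cos(5*x)/1649 + 1143*exp(-4*x)*sin(4*x)/1649 + 1529*cos(4*x)*exp(-4*x)/1649

Characteristic equation r² + 8r + 32 = 0 has discriminant (8)² - 4·(32) = -64 < 0, so r = -4 ± 4i.
Hence f_h = C1*cos(4*x)*exp(-4*x) + C2*exp(-4*x)*sin(4*x).
Try f_p = A*cos(5*x) + B*sin(5*x). Substituting and equating the coefficients of cos(5x) and sin(5x) gives A = 120/1649, B = -21/1649, so f_p = -21*sin(5*x)/1649 + 120*cos(5*x)/1649.
General solution: f = -21*sin(5*x)/1649 + 120*cos(5*x)/1649 + C1*cos(4*x)*exp(-4*x) + C2*exp(-4*x)*sin(4*x).
Apply the initial conditions: f(0) = 120/1649 + C1 = 1 and f'(0) = -105/1649 - 4*C1 + 4*C2 = -1. Solving gives C1 = 1529/1649, C2 = 1143/1649.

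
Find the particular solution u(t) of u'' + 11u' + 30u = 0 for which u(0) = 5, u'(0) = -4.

u = -21*exp(-6*t) + 26*exp(-5*t)

Characteristic equation r² + 11r + 30 = 0 factors as (r + 5)(r + 6) = 0, so r = -5, -6.
Hence u_h = C1*exp(-5*t) + C2*exp(-6*t).
Apply the initial conditions: u(0) = C1 + C2 = 5 and u'(0) = -6*C2 - 5*C1 = -4. Solving gives C1 = 26, C2 = -21.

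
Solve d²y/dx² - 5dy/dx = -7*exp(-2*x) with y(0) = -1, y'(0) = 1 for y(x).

y = -1/2 - exp(-2*x)/2

Characteristic equation r² - 5r = 0 factors as (r - 5)r = 0, so r = 5, 0.
Hence y_h = C1*exp(5*x) + C2.
Try y_p = A*exp(-2*x). Substituting into the equation and dividing by exp(-2*x) gives A = -1/2, so y_p = -exp(-2*x)/2.
General solution: y = C2 - exp(-2*x)/2 + C1*exp(5*x).
Apply the initial conditions: y(0) = -1/2 + C1 + C2 = -1 and y'(0) = 1 + 5*C1 = 1. Solving gives C1 = 0, C2 = -1/2.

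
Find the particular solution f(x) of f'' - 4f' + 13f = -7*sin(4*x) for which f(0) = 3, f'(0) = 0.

Characteristic equation r² - 4r + 13 = 0 has discriminant (-4)² - 4·(13) = -36 < 0, so r = 2 ± 3i.
Hence f_h = C1*cos(3*x)*exp(2*x) + C2*exp(2*x)*sin(3*x).
Try f_p = A*cos(4*x) + B*sin(4*x). Substituting and equating the coefficients of cos(4x) and sin(4x) gives A = -112/265, B = 21/265, so f_p = -112*cos(4*x)/265 + 21*sin(4*x)/265.
General solution: f = -112*cos(4*x)/265 + 21*sin(4*x)/265 + C1*cos(3*x)*exp(2*x) + C2*exp(2*x)*sin(3*x).
Apply the initial conditions: f(0) = -112/265 + C1 = 3 and f'(0) = 84/265 + 2*C1 + 3*C2 = 0. Solving gives C1 = 907/265, C2 = -1898/795.

f = -112*cos(4*x)/265 + 21*sin(4*x)/265 - 1898*exp(2*x)*sin(3*x)/795 + 907*cos(3*x)*exp(2*x)/265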